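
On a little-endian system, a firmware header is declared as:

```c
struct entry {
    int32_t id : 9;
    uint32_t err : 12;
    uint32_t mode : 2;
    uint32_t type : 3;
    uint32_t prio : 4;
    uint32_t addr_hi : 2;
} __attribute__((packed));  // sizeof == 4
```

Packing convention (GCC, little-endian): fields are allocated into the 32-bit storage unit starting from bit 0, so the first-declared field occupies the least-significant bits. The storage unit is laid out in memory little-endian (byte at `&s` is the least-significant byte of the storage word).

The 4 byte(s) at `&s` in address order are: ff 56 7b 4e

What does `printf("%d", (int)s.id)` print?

255

[0]=0xff [1]=0x56 [2]=0x7b [3]=0x4e (little-endian) → word 0x4e7b56ff
id [0+:9] = (word>>0) & 0x1ff = 255  ←
err [9+:12] = (word>>9) & 0xfff = 3499
mode [21+:2] = (word>>21) & 0x3 = 3
type [23+:3] = (word>>23) & 0x7 = 4
prio [26+:4] = (word>>26) & 0xf = 3
addr_hi [30+:2] = (word>>30) & 0x3 = 1
id signed 9b, MSB=0: value = 255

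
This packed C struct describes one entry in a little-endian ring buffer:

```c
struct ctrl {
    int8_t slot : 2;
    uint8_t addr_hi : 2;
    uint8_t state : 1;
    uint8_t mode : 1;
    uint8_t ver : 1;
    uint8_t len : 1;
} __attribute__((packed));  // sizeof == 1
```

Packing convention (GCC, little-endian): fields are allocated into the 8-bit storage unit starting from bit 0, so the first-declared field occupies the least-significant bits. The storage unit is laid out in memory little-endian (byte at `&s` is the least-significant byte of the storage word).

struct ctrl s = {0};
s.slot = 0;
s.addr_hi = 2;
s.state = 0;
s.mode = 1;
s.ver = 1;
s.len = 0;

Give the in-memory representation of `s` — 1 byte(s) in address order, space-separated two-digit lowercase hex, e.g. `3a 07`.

68

slot:2 = 0 → 0x0 << 0 → word 0x00
addr_hi:2 = 2 → 0x2 << 2 → word 0x08
state:1 = 0 → 0x0 << 4 → word 0x08
mode:1 = 1 → 0x1 << 5 → word 0x28
ver:1 = 1 → 0x1 << 6 → word 0x68
len:1 = 0 → 0x0 << 7 → word 0x68
word = 0x68 → little-endian bytes:
  [0]=0x68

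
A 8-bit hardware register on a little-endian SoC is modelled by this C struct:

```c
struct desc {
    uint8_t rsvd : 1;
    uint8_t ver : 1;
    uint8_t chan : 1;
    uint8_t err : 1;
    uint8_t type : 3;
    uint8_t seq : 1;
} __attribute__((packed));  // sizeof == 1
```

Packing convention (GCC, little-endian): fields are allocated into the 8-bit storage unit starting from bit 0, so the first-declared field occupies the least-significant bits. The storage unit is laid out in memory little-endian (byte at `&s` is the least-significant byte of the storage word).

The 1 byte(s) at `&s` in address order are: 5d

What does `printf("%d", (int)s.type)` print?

5

[0]=0x5d (little-endian) → word 0x5d
rsvd [0+:1] = (word>>0) & 0x1 = 1
ver [1+:1] = (word>>1) & 0x1 = 0
chan [2+:1] = (word>>2) & 0x1 = 1
err [3+:1] = (word>>3) & 0x1 = 1
type [4+:3] = (word>>4) & 0x7 = 5  ←
seq [7+:1] = (word>>7) & 0x1 = 0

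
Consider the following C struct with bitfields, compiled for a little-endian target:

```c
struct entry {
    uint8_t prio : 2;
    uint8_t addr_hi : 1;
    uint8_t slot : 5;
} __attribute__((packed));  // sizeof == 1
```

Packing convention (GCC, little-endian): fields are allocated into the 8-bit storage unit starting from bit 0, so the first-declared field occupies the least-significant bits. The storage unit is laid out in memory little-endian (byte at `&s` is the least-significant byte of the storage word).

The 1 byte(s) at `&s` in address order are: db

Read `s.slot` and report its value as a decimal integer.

27

[0]=0xdb (little-endian) → word 0xdb
prio:2 @ bit 0 → (0xdb>>0)&0x3 = 0x3
addr_hi:1 @ bit 2 → (0xdb>>2)&0x1 = 0x0
slot:5 @ bit 3 → (0xdb>>3)&0x1f = 0x1b  ←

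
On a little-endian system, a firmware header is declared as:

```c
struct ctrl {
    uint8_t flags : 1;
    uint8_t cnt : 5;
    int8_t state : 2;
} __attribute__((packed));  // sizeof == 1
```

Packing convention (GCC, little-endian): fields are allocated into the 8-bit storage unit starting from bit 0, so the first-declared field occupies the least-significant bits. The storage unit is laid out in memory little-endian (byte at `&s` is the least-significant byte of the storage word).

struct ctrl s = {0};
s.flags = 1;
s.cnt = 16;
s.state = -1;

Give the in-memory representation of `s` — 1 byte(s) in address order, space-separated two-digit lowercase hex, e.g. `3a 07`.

e1

flags (1b) val=1 bits=0x1 at bit 0: 0x01
cnt (5b) val=16 bits=0x10 at bit 1: 0x21
state (2b) val=-1 bits=0x3 at bit 6: 0xe1
word = 0xe1 → little-endian bytes:
  [0]=0xe1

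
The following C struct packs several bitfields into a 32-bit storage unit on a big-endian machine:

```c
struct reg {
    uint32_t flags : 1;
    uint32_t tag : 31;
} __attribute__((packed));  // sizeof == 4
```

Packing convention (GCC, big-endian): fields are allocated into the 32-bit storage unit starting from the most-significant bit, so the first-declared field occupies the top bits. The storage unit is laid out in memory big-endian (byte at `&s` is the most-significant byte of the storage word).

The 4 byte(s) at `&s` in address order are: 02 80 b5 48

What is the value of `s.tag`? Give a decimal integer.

[0]=0x02 [1]=0x80 [2]=0xb5 [3]=0x48 (big-endian) → word 0x0280b548
flags:1 @ bit 31 → (0x0280b548>>31)&0x1 = 0x0
tag:31 @ bit 0 → (0x0280b548>>0)&0x7fffffff = 0x280b548  ←

41989448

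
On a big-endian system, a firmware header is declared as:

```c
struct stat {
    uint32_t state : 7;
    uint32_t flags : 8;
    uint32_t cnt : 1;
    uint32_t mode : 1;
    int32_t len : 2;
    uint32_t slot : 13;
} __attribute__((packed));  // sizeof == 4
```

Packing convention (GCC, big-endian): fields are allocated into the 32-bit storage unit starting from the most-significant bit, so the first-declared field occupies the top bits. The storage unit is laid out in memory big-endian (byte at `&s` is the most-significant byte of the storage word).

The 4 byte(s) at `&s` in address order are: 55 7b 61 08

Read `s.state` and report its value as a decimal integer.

42

[0]=0x55 [1]=0x7b [2]=0x61 [3]=0x08 (big-endian) → word 0x557b6108
state [25+:7] = (word>>25) & 0x7f = 42  ←
flags [17+:8] = (word>>17) & 0xff = 189
cnt [16+:1] = (word>>16) & 0x1 = 1
mode [15+:1] = (word>>15) & 0x1 = 0
len [13+:2] = (word>>13) & 0x3 = 3
slot [0+:13] = (word>>0) & 0x1fff = 264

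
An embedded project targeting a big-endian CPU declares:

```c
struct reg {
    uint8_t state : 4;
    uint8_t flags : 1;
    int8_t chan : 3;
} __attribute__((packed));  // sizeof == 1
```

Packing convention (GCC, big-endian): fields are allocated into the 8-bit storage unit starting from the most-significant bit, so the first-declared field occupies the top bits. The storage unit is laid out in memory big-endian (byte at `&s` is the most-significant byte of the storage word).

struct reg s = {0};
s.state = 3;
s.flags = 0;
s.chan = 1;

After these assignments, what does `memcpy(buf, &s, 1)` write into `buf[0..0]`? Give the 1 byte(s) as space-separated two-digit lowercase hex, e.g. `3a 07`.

31

state (4b) val=3 bits=0x3 at bit 4: 0x30
flags (1b) val=0 bits=0x0 at bit 3: 0x30
chan (3b) val=1 bits=0x1 at bit 0: 0x31
word = 0x31 → big-endian bytes:
  [0]=0x31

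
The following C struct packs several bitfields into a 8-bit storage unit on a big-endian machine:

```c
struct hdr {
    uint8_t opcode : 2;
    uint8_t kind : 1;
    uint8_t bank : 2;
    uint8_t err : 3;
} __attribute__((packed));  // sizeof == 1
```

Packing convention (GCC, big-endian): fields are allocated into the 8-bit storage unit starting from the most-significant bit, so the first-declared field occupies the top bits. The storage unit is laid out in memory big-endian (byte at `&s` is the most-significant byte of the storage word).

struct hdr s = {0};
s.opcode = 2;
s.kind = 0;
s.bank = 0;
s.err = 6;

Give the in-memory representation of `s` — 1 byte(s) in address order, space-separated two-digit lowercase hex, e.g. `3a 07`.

86

opcode:2 = 2 → 0x2 << 6 → word 0x80
kind:1 = 0 → 0x0 << 5 → word 0x80
bank:2 = 0 → 0x0 << 3 → word 0x80
err:3 = 6 → 0x6 << 0 → word 0x86
word = 0x86 → big-endian bytes:
  [0]=0x86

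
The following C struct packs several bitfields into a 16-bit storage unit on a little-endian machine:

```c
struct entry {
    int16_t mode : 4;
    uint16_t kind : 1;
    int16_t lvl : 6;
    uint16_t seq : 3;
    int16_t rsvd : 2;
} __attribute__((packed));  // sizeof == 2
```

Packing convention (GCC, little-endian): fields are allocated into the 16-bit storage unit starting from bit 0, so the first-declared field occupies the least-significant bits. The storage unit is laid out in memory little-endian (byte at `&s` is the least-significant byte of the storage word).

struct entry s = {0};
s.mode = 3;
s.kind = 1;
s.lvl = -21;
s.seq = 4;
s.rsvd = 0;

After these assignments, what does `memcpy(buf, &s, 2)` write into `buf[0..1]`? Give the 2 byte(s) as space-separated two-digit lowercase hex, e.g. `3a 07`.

mode:4 = 3 → 0x3 << 0 → word 0x0003
kind:1 = 1 → 0x1 << 4 → word 0x0013
lvl:6 = -21 → 0x2b << 5 → word 0x0573
seq:3 = 4 → 0x4 << 11 → word 0x2573
rsvd:2 = 0 → 0x0 << 14 → word 0x2573
word = 0x2573 → little-endian bytes:
  [0]=0x73  [1]=0x25

73 25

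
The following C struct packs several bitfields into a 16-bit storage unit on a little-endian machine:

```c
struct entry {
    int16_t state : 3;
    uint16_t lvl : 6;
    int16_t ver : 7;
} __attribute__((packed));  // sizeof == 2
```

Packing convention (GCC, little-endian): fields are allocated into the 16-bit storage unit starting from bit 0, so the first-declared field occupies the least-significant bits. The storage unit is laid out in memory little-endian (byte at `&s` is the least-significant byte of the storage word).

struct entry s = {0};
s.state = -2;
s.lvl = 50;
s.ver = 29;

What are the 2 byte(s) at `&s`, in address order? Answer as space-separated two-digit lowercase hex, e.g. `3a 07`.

96 3b

[0+:3] state=-2 & 0x7 = 0x6; word=0x0006
[3+:6] lvl=50 & 0x3f = 0x32; word=0x0196
[9+:7] ver=29 & 0x7f = 0x1d; word=0x3b96
word = 0x3b96 → little-endian bytes:
  [0]=0x96  [1]=0x3b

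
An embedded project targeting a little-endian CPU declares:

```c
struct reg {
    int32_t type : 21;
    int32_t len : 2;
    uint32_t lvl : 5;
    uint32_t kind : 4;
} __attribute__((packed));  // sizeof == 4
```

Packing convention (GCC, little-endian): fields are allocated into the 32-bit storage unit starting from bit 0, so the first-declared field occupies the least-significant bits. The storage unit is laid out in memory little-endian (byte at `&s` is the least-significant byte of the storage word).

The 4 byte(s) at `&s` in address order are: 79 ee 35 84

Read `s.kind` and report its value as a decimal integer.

8

[0]=0x79 [1]=0xee [2]=0x35 [3]=0x84 (little-endian) → word 0x8435ee79
type [0+:21] = (word>>0) & 0x1fffff = 1437305
len [21+:2] = (word>>21) & 0x3 = 1
lvl [23+:5] = (word>>23) & 0x1f = 8
kind [28+:4] = (word>>28) & 0xf = 8  ←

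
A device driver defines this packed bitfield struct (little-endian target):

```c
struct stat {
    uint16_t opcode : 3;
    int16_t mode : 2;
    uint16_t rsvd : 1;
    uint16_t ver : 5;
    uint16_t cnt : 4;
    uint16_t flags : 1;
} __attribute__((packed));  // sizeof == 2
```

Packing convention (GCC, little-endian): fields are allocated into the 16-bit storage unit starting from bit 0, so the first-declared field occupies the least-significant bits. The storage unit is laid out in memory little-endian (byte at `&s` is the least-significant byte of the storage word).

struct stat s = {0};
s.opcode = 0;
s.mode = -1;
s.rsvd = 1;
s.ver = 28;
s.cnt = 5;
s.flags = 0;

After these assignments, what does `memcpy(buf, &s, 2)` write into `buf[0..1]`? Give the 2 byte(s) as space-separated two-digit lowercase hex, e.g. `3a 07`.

38 2f

opcode (3b) val=0 bits=0x0 at bit 0: 0x0000
mode (2b) val=-1 bits=0x3 at bit 3: 0x0018
rsvd (1b) val=1 bits=0x1 at bit 5: 0x0038
ver (5b) val=28 bits=0x1c at bit 6: 0x0738
cnt (4b) val=5 bits=0x5 at bit 11: 0x2f38
flags (1b) val=0 bits=0x0 at bit 15: 0x2f38
word = 0x2f38 → little-endian bytes:
  [0]=0x38  [1]=0x2f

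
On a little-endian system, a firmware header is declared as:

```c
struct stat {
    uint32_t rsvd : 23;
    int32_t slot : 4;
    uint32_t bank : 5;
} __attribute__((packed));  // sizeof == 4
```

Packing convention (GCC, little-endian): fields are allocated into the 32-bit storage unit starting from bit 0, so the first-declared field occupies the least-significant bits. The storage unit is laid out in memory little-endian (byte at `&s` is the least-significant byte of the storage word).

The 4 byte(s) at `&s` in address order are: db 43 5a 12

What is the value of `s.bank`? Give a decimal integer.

[0]=0xdb [1]=0x43 [2]=0x5a [3]=0x12 (little-endian) → word 0x125a43db
rsvd:23 @ bit 0 → (0x125a43db>>0)&0x7fffff = 0x5a43db
slot:4 @ bit 23 → (0x125a43db>>23)&0xf = 0x4
bank:5 @ bit 27 → (0x125a43db>>27)&0x1f = 0x2  ←

2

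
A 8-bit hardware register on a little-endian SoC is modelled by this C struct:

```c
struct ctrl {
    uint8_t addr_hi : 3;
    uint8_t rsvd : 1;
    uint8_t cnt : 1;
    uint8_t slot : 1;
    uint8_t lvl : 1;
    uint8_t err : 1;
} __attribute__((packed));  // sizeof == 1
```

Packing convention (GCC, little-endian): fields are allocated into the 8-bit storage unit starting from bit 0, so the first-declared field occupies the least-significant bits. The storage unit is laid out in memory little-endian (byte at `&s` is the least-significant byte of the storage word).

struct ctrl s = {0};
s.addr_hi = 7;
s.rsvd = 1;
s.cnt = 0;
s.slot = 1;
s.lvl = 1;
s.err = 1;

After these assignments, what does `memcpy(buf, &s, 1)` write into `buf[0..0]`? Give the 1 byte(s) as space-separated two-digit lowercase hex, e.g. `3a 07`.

ef

addr_hi:3 = 7 → 0x7 << 0 → word 0x07
rsvd:1 = 1 → 0x1 << 3 → word 0x0f
cnt:1 = 0 → 0x0 << 4 → word 0x0f
slot:1 = 1 → 0x1 << 5 → word 0x2f
lvl:1 = 1 → 0x1 << 6 → word 0x6f
err:1 = 1 → 0x1 << 7 → word 0xef
word = 0xef → little-endian bytes:
  [0]=0xef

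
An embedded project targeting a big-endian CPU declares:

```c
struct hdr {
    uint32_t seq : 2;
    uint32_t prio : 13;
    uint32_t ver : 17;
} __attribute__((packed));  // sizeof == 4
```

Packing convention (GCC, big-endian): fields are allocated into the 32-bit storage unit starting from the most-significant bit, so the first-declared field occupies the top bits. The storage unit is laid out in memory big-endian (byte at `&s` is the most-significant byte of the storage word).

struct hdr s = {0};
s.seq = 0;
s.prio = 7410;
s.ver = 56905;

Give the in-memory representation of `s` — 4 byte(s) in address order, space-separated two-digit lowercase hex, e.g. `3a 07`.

seq:2 = 0 → 0x0 << 30 → word 0x00000000
prio:13 = 7410 → 0x1cf2 << 17 → word 0x39e40000
ver:17 = 56905 → 0xde49 << 0 → word 0x39e4de49
word = 0x39e4de49 → big-endian bytes:
  [0]=0x39  [1]=0xe4  [2]=0xde  [3]=0x49

39 e4 de 49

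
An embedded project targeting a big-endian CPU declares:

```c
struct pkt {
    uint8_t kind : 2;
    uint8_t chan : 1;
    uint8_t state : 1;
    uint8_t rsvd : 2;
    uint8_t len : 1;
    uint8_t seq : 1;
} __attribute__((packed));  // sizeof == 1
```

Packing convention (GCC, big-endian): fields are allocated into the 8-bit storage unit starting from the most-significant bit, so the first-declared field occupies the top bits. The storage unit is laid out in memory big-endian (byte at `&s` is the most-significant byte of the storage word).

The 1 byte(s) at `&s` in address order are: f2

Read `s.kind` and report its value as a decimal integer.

[0]=0xf2 (big-endian) → word 0xf2
kind:2 @ bit 6 → (0xf2>>6)&0x3 = 0x3  ←
chan:1 @ bit 5 → (0xf2>>5)&0x1 = 0x1
state:1 @ bit 4 → (0xf2>>4)&0x1 = 0x1
rsvd:2 @ bit 2 → (0xf2>>2)&0x3 = 0x0
len:1 @ bit 1 → (0xf2>>1)&0x1 = 0x1
seq:1 @ bit 0 → (0xf2>>0)&0x1 = 0x0

3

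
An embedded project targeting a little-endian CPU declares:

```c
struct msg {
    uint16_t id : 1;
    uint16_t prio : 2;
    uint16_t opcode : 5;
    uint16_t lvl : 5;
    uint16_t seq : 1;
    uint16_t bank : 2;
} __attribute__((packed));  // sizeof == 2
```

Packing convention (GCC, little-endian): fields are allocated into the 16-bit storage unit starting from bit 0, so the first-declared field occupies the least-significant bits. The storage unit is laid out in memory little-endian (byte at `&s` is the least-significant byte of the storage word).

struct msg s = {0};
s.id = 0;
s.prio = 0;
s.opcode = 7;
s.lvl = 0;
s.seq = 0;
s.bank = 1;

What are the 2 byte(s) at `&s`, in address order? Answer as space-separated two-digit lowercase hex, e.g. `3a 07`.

[0+:1] id=0 & 0x1 = 0x0; word=0x0000
[1+:2] prio=0 & 0x3 = 0x0; word=0x0000
[3+:5] opcode=7 & 0x1f = 0x7; word=0x0038
[8+:5] lvl=0 & 0x1f = 0x0; word=0x0038
[13+:1] seq=0 & 0x1 = 0x0; word=0x0038
[14+:2] bank=1 & 0x3 = 0x1; word=0x4038
word = 0x4038 → little-endian bytes:
  [0]=0x38  [1]=0x40

38 40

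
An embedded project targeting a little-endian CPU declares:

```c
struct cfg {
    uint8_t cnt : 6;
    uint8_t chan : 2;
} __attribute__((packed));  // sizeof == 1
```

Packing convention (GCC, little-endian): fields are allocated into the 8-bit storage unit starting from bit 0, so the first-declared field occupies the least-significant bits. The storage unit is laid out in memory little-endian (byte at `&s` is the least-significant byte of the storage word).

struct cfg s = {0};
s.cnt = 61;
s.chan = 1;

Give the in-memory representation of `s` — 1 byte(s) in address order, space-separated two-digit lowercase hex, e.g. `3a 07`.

7d

cnt (6b) val=61 bits=0x3d at bit 0: 0x3d
chan (2b) val=1 bits=0x1 at bit 6: 0x7d
word = 0x7d → little-endian bytes:
  [0]=0x7d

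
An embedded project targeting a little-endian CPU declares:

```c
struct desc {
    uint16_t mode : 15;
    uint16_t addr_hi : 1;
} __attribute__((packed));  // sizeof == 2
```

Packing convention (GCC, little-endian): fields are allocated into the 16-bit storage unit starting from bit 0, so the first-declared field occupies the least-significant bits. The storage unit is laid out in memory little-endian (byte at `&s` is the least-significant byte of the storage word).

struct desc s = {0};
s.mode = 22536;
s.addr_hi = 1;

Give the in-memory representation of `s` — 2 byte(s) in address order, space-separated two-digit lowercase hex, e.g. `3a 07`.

mode:15 = 22536 → 0x5808 << 0 → word 0x5808
addr_hi:1 = 1 → 0x1 << 15 → word 0xd808
word = 0xd808 → little-endian bytes:
  [0]=0x08  [1]=0xd8

08 d8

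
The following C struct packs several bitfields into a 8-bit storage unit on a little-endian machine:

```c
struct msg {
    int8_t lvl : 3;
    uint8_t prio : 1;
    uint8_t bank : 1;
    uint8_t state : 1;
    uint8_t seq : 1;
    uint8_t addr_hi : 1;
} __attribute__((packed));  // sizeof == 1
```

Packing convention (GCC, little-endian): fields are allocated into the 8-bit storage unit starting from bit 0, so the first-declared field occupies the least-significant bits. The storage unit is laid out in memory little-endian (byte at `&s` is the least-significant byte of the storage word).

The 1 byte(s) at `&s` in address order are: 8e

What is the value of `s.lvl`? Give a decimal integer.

[0]=0x8e (little-endian) → word 0x8e
lvl:3 @ bit 0 → (0x8e>>0)&0x7 = 0x6  ←
prio:1 @ bit 3 → (0x8e>>3)&0x1 = 0x1
bank:1 @ bit 4 → (0x8e>>4)&0x1 = 0x0
state:1 @ bit 5 → (0x8e>>5)&0x1 = 0x0
seq:1 @ bit 6 → (0x8e>>6)&0x1 = 0x0
addr_hi:1 @ bit 7 → (0x8e>>7)&0x1 = 0x1
lvl signed 3b, MSB=1: 6 - 8 = -2

-2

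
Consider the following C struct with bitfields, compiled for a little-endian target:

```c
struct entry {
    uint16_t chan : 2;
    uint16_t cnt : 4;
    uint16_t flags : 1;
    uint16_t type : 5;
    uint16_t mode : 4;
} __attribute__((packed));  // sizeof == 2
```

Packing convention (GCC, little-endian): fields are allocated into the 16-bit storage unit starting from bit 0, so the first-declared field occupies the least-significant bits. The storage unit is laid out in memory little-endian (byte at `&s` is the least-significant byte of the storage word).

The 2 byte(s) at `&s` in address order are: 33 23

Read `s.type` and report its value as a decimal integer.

[0]=0x33 [1]=0x23 (little-endian) → word 0x2333
chan:2 @ bit 0 → (0x2333>>0)&0x3 = 0x3
cnt:4 @ bit 2 → (0x2333>>2)&0xf = 0xc
flags:1 @ bit 6 → (0x2333>>6)&0x1 = 0x0
type:5 @ bit 7 → (0x2333>>7)&0x1f = 0x6  ←
mode:4 @ bit 12 → (0x2333>>12)&0xf = 0x2

6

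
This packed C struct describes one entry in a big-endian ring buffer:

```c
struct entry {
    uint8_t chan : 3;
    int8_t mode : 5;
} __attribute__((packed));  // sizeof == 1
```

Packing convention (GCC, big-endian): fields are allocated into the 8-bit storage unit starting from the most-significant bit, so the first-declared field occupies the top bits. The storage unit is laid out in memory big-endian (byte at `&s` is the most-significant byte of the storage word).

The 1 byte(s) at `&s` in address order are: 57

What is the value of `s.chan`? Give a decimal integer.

2

[0]=0x57 (big-endian) → word 0x57
chan:3 @ bit 5 → (0x57>>5)&0x7 = 0x2  ←
mode:5 @ bit 0 → (0x57>>0)&0x1f = 0x17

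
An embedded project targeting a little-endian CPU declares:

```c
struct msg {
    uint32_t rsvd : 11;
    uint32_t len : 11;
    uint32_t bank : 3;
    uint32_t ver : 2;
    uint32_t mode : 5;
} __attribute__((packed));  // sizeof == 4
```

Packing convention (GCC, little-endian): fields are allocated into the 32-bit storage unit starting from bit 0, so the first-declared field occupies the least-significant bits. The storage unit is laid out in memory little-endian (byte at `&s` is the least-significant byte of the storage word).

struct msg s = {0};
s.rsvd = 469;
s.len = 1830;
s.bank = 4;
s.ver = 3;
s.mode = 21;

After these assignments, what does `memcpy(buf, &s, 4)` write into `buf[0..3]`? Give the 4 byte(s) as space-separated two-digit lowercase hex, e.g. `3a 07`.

rsvd:11 = 469 → 0x1d5 << 0 → word 0x000001d5
len:11 = 1830 → 0x726 << 11 → word 0x003931d5
bank:3 = 4 → 0x4 << 22 → word 0x013931d5
ver:2 = 3 → 0x3 << 25 → word 0x073931d5
mode:5 = 21 → 0x15 << 27 → word 0xaf3931d5
word = 0xaf3931d5 → little-endian bytes:
  [0]=0xd5  [1]=0x31  [2]=0x39  [3]=0xaf

d5 31 39 af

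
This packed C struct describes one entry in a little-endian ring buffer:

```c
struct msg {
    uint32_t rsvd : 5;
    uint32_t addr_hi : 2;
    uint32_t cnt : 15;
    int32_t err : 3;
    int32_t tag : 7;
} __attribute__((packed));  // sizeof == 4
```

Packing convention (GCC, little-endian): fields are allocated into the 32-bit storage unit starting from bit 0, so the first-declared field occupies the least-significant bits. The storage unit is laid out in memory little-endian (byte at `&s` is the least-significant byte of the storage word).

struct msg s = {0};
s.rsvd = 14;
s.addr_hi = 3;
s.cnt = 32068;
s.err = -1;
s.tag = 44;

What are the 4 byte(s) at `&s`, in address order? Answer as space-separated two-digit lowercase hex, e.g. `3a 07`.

6e a2 fe 59

rsvd (5b) val=14 bits=0xe at bit 0: 0x0000000e
addr_hi (2b) val=3 bits=0x3 at bit 5: 0x0000006e
cnt (15b) val=32068 bits=0x7d44 at bit 7: 0x003ea26e
err (3b) val=-1 bits=0x7 at bit 22: 0x01fea26e
tag (7b) val=44 bits=0x2c at bit 25: 0x59fea26e
word = 0x59fea26e → little-endian bytes:
  [0]=0x6e  [1]=0xa2  [2]=0xfe  [3]=0x59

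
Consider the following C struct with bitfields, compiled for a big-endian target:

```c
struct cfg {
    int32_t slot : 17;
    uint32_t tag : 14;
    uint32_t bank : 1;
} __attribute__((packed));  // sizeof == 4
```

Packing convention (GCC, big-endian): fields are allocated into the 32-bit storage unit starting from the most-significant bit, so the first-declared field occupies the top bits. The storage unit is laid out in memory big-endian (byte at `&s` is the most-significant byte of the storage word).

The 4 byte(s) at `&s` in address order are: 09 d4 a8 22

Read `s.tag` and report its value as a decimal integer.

[0]=0x09 [1]=0xd4 [2]=0xa8 [3]=0x22 (big-endian) → word 0x09d4a822
slot [15+:17] = (word>>15) & 0x1ffff = 5033
tag [1+:14] = (word>>1) & 0x3fff = 5137  ←
bank [0+:1] = (word>>0) & 0x1 = 0

5137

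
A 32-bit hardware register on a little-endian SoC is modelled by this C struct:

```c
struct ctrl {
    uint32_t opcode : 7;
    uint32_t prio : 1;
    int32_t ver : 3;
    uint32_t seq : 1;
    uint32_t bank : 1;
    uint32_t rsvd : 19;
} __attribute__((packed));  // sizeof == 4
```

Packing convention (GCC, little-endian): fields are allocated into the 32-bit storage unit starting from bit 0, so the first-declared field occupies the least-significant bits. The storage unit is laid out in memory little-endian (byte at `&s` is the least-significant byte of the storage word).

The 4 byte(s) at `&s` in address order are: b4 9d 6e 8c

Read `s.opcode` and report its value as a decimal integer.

52

[0]=0xb4 [1]=0x9d [2]=0x6e [3]=0x8c (little-endian) → word 0x8c6e9db4
opcode:7 @ bit 0 → (0x8c6e9db4>>0)&0x7f = 0x34  ←
prio:1 @ bit 7 → (0x8c6e9db4>>7)&0x1 = 0x1
ver:3 @ bit 8 → (0x8c6e9db4>>8)&0x7 = 0x5
seq:1 @ bit 11 → (0x8c6e9db4>>11)&0x1 = 0x1
bank:1 @ bit 12 → (0x8c6e9db4>>12)&0x1 = 0x1
rsvd:19 @ bit 13 → (0x8c6e9db4>>13)&0x7ffff = 0x46374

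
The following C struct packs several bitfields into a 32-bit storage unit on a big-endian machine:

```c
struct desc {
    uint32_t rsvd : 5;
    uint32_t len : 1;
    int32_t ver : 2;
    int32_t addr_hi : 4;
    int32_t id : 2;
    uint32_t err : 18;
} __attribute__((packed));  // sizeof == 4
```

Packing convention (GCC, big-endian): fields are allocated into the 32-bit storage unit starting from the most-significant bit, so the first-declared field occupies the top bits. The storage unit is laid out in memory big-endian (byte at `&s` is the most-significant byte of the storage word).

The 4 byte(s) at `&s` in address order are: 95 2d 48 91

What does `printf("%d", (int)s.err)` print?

84113

[0]=0x95 [1]=0x2d [2]=0x48 [3]=0x91 (big-endian) → word 0x952d4891
rsvd [27+:5] = (word>>27) & 0x1f = 18
len [26+:1] = (word>>26) & 0x1 = 1
ver [24+:2] = (word>>24) & 0x3 = 1
addr_hi [20+:4] = (word>>20) & 0xf = 2
id [18+:2] = (word>>18) & 0x3 = 3
err [0+:18] = (word>>0) & 0x3ffff = 84113  ←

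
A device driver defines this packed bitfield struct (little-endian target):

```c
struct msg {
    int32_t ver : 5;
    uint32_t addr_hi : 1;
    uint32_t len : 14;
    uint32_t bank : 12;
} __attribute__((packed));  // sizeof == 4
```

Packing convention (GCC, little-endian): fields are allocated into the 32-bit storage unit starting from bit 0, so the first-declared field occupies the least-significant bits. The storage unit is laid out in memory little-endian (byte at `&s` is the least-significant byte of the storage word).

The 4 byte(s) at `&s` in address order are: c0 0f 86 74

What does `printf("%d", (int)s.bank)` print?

1864

[0]=0xc0 [1]=0x0f [2]=0x86 [3]=0x74 (little-endian) → word 0x74860fc0
ver:5 @ bit 0 → (0x74860fc0>>0)&0x1f = 0x0
addr_hi:1 @ bit 5 → (0x74860fc0>>5)&0x1 = 0x0
len:14 @ bit 6 → (0x74860fc0>>6)&0x3fff = 0x183f
bank:12 @ bit 20 → (0x74860fc0>>20)&0xfff = 0x748  ←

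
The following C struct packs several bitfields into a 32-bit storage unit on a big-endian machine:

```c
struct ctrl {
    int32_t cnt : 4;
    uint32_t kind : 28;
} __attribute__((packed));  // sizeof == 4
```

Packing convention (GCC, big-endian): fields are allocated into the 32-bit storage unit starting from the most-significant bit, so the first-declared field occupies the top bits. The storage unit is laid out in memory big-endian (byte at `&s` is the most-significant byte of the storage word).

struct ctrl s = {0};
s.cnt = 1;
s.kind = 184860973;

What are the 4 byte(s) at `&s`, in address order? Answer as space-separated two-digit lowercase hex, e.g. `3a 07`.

cnt:4 = 1 → 0x1 << 28 → word 0x10000000
kind:28 = 184860973 → 0xb04c12d << 0 → word 0x1b04c12d
word = 0x1b04c12d → big-endian bytes:
  [0]=0x1b  [1]=0x04  [2]=0xc1  [3]=0x2d

1b 04 c1 2d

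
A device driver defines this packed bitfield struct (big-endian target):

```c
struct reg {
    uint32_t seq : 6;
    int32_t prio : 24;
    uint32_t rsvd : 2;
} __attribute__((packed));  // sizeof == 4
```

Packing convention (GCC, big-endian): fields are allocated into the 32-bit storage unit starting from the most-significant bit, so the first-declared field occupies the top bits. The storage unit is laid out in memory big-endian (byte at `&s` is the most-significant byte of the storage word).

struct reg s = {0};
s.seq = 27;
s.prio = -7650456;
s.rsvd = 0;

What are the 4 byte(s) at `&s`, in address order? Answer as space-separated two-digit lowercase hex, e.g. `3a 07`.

seq (6b) val=27 bits=0x1b at bit 26: 0x6c000000
prio (24b) val=-7650456 bits=0x8b4368 at bit 2: 0x6e2d0da0
rsvd (2b) val=0 bits=0x0 at bit 0: 0x6e2d0da0
word = 0x6e2d0da0 → big-endian bytes:
  [0]=0x6e  [1]=0x2d  [2]=0x0d  [3]=0xa0

6e 2d 0d a0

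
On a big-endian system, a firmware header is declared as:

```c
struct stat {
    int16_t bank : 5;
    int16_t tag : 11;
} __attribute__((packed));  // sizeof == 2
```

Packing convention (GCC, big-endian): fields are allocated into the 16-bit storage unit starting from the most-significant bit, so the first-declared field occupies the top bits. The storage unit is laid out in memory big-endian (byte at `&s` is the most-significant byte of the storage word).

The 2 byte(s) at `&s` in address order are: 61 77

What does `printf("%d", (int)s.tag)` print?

375

[0]=0x61 [1]=0x77 (big-endian) → word 0x6177
bank:5 @ bit 11 → (0x6177>>11)&0x1f = 0xc
tag:11 @ bit 0 → (0x6177>>0)&0x7ff = 0x177  ←
tag signed 11b, MSB=0: value = 375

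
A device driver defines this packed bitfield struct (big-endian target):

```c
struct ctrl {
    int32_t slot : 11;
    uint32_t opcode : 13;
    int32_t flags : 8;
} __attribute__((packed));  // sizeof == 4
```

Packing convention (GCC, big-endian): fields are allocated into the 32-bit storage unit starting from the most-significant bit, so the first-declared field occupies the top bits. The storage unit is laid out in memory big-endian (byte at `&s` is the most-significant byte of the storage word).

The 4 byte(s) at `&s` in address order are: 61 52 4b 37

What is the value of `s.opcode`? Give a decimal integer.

[0]=0x61 [1]=0x52 [2]=0x4b [3]=0x37 (big-endian) → word 0x61524b37
slot [21+:11] = (word>>21) & 0x7ff = 778
opcode [8+:13] = (word>>8) & 0x1fff = 4683  ←
flags [0+:8] = (word>>0) & 0xff = 55

4683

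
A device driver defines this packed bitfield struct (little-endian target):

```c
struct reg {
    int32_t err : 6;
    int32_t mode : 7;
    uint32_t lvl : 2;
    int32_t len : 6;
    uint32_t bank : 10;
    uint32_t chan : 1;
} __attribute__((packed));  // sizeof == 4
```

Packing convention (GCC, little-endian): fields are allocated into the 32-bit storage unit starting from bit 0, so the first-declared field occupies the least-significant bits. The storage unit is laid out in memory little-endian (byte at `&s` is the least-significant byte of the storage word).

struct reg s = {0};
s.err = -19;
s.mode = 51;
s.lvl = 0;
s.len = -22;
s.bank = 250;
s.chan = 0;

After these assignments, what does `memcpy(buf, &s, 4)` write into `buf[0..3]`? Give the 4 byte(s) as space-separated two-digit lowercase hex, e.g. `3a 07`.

err:6 = -19 → 0x2d << 0 → word 0x0000002d
mode:7 = 51 → 0x33 << 6 → word 0x00000ced
lvl:2 = 0 → 0x0 << 13 → word 0x00000ced
len:6 = -22 → 0x2a << 15 → word 0x00150ced
bank:10 = 250 → 0xfa << 21 → word 0x1f550ced
chan:1 = 0 → 0x0 << 31 → word 0x1f550ced
word = 0x1f550ced → little-endian bytes:
  [0]=0xed  [1]=0x0c  [2]=0x55  [3]=0x1f

ed 0c 55 1f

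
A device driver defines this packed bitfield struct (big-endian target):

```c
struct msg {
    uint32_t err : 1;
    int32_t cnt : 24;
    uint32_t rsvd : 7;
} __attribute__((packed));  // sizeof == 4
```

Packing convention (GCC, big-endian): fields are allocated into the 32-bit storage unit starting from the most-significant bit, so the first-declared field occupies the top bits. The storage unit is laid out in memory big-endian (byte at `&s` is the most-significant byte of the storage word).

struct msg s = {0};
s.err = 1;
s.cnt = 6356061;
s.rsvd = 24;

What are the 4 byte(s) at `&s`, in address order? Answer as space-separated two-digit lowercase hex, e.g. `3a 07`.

err:1 = 1 → 0x1 << 31 → word 0x80000000
cnt:24 = 6356061 → 0x60fc5d << 7 → word 0xb07e2e80
rsvd:7 = 24 → 0x18 << 0 → word 0xb07e2e98
word = 0xb07e2e98 → big-endian bytes:
  [0]=0xb0  [1]=0x7e  [2]=0x2e  [3]=0x98

b0 7e 2e 98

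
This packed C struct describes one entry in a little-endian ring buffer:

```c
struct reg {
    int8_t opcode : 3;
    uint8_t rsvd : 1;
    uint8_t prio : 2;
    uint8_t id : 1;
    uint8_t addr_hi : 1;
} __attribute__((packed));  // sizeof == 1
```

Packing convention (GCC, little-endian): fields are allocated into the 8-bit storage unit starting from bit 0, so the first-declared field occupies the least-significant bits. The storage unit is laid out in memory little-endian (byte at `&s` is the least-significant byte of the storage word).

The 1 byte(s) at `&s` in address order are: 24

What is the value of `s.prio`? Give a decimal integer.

2

[0]=0x24 (little-endian) → word 0x24
opcode [0+:3] = (word>>0) & 0x7 = 4
rsvd [3+:1] = (word>>3) & 0x1 = 0
prio [4+:2] = (word>>4) & 0x3 = 2  ←
id [6+:1] = (word>>6) & 0x1 = 0
addr_hi [7+:1] = (word>>7) & 0x1 = 0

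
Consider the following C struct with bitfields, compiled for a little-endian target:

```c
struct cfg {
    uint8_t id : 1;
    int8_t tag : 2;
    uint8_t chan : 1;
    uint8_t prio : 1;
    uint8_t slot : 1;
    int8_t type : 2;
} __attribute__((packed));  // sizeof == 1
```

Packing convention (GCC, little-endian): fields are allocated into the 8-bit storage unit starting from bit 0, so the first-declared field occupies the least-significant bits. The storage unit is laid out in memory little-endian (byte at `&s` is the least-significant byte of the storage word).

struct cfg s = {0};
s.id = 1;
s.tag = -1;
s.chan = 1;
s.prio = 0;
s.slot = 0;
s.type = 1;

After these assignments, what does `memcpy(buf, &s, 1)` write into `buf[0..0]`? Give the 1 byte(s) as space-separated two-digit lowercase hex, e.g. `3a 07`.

id (1b) val=1 bits=0x1 at bit 0: 0x01
tag (2b) val=-1 bits=0x3 at bit 1: 0x07
chan (1b) val=1 bits=0x1 at bit 3: 0x0f
prio (1b) val=0 bits=0x0 at bit 4: 0x0f
slot (1b) val=0 bits=0x0 at bit 5: 0x0f
type (2b) val=1 bits=0x1 at bit 6: 0x4f
word = 0x4f → little-endian bytes:
  [0]=0x4f

4f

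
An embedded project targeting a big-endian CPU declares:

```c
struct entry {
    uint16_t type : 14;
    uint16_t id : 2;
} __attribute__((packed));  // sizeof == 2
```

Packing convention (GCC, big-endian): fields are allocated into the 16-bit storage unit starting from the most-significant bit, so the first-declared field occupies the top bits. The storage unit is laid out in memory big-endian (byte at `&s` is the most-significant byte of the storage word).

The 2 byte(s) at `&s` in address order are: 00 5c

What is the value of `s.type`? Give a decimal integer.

[0]=0x00 [1]=0x5c (big-endian) → word 0x005c
type [2+:14] = (word>>2) & 0x3fff = 23  ←
id [0+:2] = (word>>0) & 0x3 = 0

23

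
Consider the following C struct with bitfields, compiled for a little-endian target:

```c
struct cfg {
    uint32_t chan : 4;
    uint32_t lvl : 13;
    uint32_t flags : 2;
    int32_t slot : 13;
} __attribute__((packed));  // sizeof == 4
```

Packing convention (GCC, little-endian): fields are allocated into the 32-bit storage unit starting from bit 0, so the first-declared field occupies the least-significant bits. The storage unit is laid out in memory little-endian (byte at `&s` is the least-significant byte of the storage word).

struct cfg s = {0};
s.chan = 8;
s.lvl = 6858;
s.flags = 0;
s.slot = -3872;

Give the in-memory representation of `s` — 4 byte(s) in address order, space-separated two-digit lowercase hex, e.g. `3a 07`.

[0+:4] chan=8 & 0xf = 0x8; word=0x00000008
[4+:13] lvl=6858 & 0x1fff = 0x1aca; word=0x0001aca8
[17+:2] flags=0 & 0x3 = 0x0; word=0x0001aca8
[19+:13] slot=-3872 & 0x1fff = 0x10e0; word=0x8701aca8
word = 0x8701aca8 → little-endian bytes:
  [0]=0xa8  [1]=0xac  [2]=0x01  [3]=0x87

a8 ac 01 87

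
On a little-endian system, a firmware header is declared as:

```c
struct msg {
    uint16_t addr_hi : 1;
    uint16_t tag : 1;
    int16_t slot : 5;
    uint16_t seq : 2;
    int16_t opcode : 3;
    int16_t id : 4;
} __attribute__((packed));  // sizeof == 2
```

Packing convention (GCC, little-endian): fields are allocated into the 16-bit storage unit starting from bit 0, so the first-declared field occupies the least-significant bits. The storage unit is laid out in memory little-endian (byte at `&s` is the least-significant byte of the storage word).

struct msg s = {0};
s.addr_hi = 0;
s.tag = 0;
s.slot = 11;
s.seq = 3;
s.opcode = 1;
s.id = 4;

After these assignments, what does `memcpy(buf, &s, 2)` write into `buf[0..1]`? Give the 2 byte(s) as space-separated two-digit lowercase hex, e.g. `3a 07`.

[0+:1] addr_hi=0 & 0x1 = 0x0; word=0x0000
[1+:1] tag=0 & 0x1 = 0x0; word=0x0000
[2+:5] slot=11 & 0x1f = 0xb; word=0x002c
[7+:2] seq=3 & 0x3 = 0x3; word=0x01ac
[9+:3] opcode=1 & 0x7 = 0x1; word=0x03ac
[12+:4] id=4 & 0xf = 0x4; word=0x43ac
word = 0x43ac → little-endian bytes:
  [0]=0xac  [1]=0x43

ac 43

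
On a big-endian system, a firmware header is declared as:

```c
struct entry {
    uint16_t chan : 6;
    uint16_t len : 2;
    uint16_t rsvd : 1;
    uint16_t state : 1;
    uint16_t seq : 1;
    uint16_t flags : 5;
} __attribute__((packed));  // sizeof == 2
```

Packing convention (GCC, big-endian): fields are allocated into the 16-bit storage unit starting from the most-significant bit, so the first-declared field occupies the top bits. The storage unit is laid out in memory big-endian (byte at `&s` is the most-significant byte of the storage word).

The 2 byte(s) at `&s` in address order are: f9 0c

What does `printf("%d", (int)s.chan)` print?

62

[0]=0xf9 [1]=0x0c (big-endian) → word 0xf90c
chan:6 @ bit 10 → (0xf90c>>10)&0x3f = 0x3e  ←
len:2 @ bit 8 → (0xf90c>>8)&0x3 = 0x1
rsvd:1 @ bit 7 → (0xf90c>>7)&0x1 = 0x0
state:1 @ bit 6 → (0xf90c>>6)&0x1 = 0x0
seq:1 @ bit 5 → (0xf90c>>5)&0x1 = 0x0
flags:5 @ bit 0 → (0xf90c>>0)&0x1f = 0xc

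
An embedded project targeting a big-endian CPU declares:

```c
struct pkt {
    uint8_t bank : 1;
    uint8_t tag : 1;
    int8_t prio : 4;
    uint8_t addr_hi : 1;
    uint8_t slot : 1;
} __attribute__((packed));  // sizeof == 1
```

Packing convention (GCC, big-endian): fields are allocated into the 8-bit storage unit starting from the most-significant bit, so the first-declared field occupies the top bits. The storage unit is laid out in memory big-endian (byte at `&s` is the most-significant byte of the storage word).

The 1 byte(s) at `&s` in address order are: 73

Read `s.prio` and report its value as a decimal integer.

-4

[0]=0x73 (big-endian) → word 0x73
bank:1 @ bit 7 → (0x73>>7)&0x1 = 0x0
tag:1 @ bit 6 → (0x73>>6)&0x1 = 0x1
prio:4 @ bit 2 → (0x73>>2)&0xf = 0xc  ←
addr_hi:1 @ bit 1 → (0x73>>1)&0x1 = 0x1
slot:1 @ bit 0 → (0x73>>0)&0x1 = 0x1
prio signed 4b, MSB=1: 12 - 16 = -4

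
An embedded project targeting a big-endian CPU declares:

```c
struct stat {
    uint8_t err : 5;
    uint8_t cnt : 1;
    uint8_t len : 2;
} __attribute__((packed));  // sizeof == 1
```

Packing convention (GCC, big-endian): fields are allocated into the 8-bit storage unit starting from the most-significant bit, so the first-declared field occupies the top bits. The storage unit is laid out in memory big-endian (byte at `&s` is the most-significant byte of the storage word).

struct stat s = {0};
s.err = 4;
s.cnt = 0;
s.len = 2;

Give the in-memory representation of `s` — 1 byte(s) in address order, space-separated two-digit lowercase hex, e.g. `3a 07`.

22

err:5 = 4 → 0x4 << 3 → word 0x20
cnt:1 = 0 → 0x0 << 2 → word 0x20
len:2 = 2 → 0x2 << 0 → word 0x22
word = 0x22 → big-endian bytes:
  [0]=0x22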